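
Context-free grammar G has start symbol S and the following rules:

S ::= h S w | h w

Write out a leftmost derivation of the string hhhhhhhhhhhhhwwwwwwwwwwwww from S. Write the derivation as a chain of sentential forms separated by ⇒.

S⇒hSw⇒hhSww⇒hhhSwww⇒hhhhSwwww⇒hhhhhSwwwww⇒hhhhhhSwwwwww⇒hhhhhhhSwwwwwww⇒hhhhhhhhSwwwwwwww⇒hhhhhhhhhSwwwwwwwww⇒hhhhhhhhhhSwwwwwwwwww⇒hhhhhhhhhhhSwwwwwwwwwww⇒hhhhhhhhhhhhSwwwwwwwwwwww⇒hhhhhhhhhhhhhwwwwwwwwwwwww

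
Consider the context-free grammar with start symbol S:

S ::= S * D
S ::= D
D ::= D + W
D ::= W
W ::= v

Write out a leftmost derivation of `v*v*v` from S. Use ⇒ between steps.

S⇒S*D⇒S*D*D⇒D*D*D⇒W*D*D⇒v*D*D⇒v*W*D⇒v*v*D⇒v*v*W⇒v*v*v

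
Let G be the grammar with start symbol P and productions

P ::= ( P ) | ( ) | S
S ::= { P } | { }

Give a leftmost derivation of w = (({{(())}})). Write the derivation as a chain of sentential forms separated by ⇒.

P ⇒ (P)   [P ::= ( P )]
(P) ⇒ ((P))   [P ::= ( P )]
((P)) ⇒ ((S))   [P ::= S]
((S)) ⇒ (({P}))   [S ::= { P }]
(({P})) ⇒ (({S}))   [P ::= S]
(({S})) ⇒ (({{P}}))   [S ::= { P }]
(({{P}})) ⇒ (({{(P)}}))   [P ::= ( P )]
(({{(P)}})) ⇒ (({{(())}}))   [P ::= ( )]

P ⇒ (P) ⇒ ((P)) ⇒ ((S)) ⇒ (({P})) ⇒ (({S})) ⇒ (({{P}})) ⇒ (({{(P)}})) ⇒ (({{(())}}))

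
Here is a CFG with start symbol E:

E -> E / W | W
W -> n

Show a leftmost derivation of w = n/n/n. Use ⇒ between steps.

E ⇒ E/W   [E -> E / W]
E/W ⇒ E/W/W   [E -> E / W]
E/W/W ⇒ W/W/W   [E -> W]
W/W/W ⇒ n/W/W   [W -> n]
n/W/W ⇒ n/n/W   [W -> n]
n/n/W ⇒ n/n/n   [W -> n]

E ⇒ E/W ⇒ E/W/W ⇒ W/W/W ⇒ n/W/W ⇒ n/n/W ⇒ n/n/n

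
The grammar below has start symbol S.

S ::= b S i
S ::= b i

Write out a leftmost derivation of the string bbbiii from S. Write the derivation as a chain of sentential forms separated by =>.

S => bSi => bbSii => bbbiii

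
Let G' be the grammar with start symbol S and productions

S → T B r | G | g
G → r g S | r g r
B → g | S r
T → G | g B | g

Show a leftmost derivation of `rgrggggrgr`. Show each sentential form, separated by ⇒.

S⇒TBr⇒GBr⇒rgSBr⇒rgGBr⇒rgrgSBr⇒rgrgTBrBr⇒rgrggBBrBr⇒rgrgggBrBr⇒rgrggggrBr⇒rgrggggrgr

S ⇒ TBr   [S → T B r]
TBr ⇒ GBr   [T → G]
GBr ⇒ rgSBr   [G → r g S]
rgSBr ⇒ rgGBr   [S → G]
rgGBr ⇒ rgrgSBr   [G → r g S]
rgrgSBr ⇒ rgrgTBrBr   [S → T B r]
rgrgTBrBr ⇒ rgrggBBrBr   [T → g B]
rgrggBBrBr ⇒ rgrgggBrBr   [B → g]
rgrgggBrBr ⇒ rgrggggrBr   [B → g]
rgrggggrBr ⇒ rgrggggrgr   [B → g]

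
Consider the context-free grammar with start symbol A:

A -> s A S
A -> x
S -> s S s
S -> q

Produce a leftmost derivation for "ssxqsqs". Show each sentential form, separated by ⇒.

A ⇒ sAS ⇒ ssASS ⇒ ssxSS ⇒ ssxqS ⇒ ssxqsSs ⇒ ssxqsqs

A ⇒ sAS   [A -> s A S]
sAS ⇒ ssASS   [A -> s A S]
ssASS ⇒ ssxSS   [A -> x]
ssxSS ⇒ ssxqS   [S -> q]
ssxqS ⇒ ssxqsSs   [S -> s S s]
ssxqsSs ⇒ ssxqsqs   [S -> q]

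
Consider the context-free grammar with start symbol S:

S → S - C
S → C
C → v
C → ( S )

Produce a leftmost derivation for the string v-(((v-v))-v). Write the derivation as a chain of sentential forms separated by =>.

S => S-C   [S → S - C]
S-C => C-C   [S → C]
C-C => v-C   [C → v]
v-C => v-(S)   [C → ( S )]
v-(S) => v-(S-C)   [S → S - C]
v-(S-C) => v-(C-C)   [S → C]
v-(C-C) => v-((S)-C)   [C → ( S )]
v-((S)-C) => v-((C)-C)   [S → C]
v-((C)-C) => v-(((S))-C)   [C → ( S )]
v-(((S))-C) => v-(((S-C))-C)   [S → S - C]
v-(((S-C))-C) => v-(((C-C))-C)   [S → C]
v-(((C-C))-C) => v-(((v-C))-C)   [C → v]
v-(((v-C))-C) => v-(((v-v))-C)   [C → v]
v-(((v-v))-C) => v-(((v-v))-v)   [C → v]

S=>S-C=>C-C=>v-C=>v-(S)=>v-(S-C)=>v-(C-C)=>v-((S)-C)=>v-((C)-C)=>v-(((S))-C)=>v-(((S-C))-C)=>v-(((C-C))-C)=>v-(((v-C))-C)=>v-(((v-v))-C)=>v-(((v-v))-v)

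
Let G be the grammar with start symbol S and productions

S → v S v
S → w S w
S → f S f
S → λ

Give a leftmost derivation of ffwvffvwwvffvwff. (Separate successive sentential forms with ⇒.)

S ⇒ fSf   [S → f S f]
fSf ⇒ ffSff   [S → f S f]
ffSff ⇒ ffwSwff   [S → w S w]
ffwSwff ⇒ ffwvSvwff   [S → v S v]
ffwvSvwff ⇒ ffwvfSfvwff   [S → f S f]
ffwvfSfvwff ⇒ ffwvffSffvwff   [S → f S f]
ffwvffSffvwff ⇒ ffwvffvSvffvwff   [S → v S v]
ffwvffvSvffvwff ⇒ ffwvffvwSwvffvwff   [S → w S w]
ffwvffvwSwvffvwff ⇒ ffwvffvwwvffvwff   [S → λ]

S ⇒ fSf ⇒ ffSff ⇒ ffwSwff ⇒ ffwvSvwff ⇒ ffwvfSfvwff ⇒ ffwvffSffvwff ⇒ ffwvffvSvffvwff ⇒ ffwvffvwSwvffvwff ⇒ ffwvffvwwvffvwff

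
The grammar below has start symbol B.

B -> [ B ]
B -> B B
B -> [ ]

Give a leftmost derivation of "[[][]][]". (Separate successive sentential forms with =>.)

B => BB   [B -> B B]
BB => [B]B   [B -> [ B ]]
[B]B => [BB]B   [B -> B B]
[BB]B => [[]B]B   [B -> [ ]]
[[]B]B => [[][]]B   [B -> [ ]]
[[][]]B => [[][]][]   [B -> [ ]]

B => BB => [B]B => [BB]B => [[]B]B => [[][]]B => [[][]][]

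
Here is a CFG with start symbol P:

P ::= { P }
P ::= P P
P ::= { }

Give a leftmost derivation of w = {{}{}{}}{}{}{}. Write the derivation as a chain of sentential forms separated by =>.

P => PP   [P ::= P P]
PP => {P}P   [P ::= { P }]
{P}P => {PP}P   [P ::= P P]
{PP}P => {PPP}P   [P ::= P P]
{PPP}P => {{}PP}P   [P ::= { }]
{{}PP}P => {{}{}P}P   [P ::= { }]
{{}{}P}P => {{}{}{}}P   [P ::= { }]
{{}{}{}}P => {{}{}{}}PP   [P ::= P P]
{{}{}{}}PP => {{}{}{}}PPP   [P ::= P P]
{{}{}{}}PPP => {{}{}{}}{}PP   [P ::= { }]
{{}{}{}}{}PP => {{}{}{}}{}{}P   [P ::= { }]
{{}{}{}}{}{}P => {{}{}{}}{}{}{}   [P ::= { }]

P=>PP=>{P}P=>{PP}P=>{PPP}P=>{{}PP}P=>{{}{}P}P=>{{}{}{}}P=>{{}{}{}}PP=>{{}{}{}}PPP=>{{}{}{}}{}PP=>{{}{}{}}{}{}P=>{{}{}{}}{}{}{}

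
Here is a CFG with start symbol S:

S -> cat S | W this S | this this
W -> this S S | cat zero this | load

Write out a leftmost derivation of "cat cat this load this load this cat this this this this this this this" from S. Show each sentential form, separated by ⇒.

S ⇒ cat S ⇒ cat cat S ⇒ cat cat W this S ⇒ cat cat this S S this S ⇒ cat cat this W this S S this S ⇒ cat cat this load this S S this S ⇒ cat cat this load this W this S S this S ⇒ cat cat this load this load this S S this S ⇒ cat cat this load this load this cat S S this S ⇒ cat cat this load this load this cat this this S this S ⇒ cat cat this load this load this cat this this this this this S ⇒ cat cat this load this load this cat this this this this this this this

S ⇒ cat S   [S -> cat S]
cat S ⇒ cat cat S   [S -> cat S]
cat cat S ⇒ cat cat W this S   [S -> W this S]
cat cat W this S ⇒ cat cat this S S this S   [W -> this S S]
cat cat this S S this S ⇒ cat cat this W this S S this S   [S -> W this S]
cat cat this W this S S this S ⇒ cat cat this load this S S this S   [W -> load]
cat cat this load this S S this S ⇒ cat cat this load this W this S S this S   [S -> W this S]
cat cat this load this W this S S this S ⇒ cat cat this load this load this S S this S   [W -> load]
cat cat this load this load this S S this S ⇒ cat cat this load this load this cat S S this S   [S -> cat S]
cat cat this load this load this cat S S this S ⇒ cat cat this load this load this cat this this S this S   [S -> this this]
cat cat this load this load this cat this this S this S ⇒ cat cat this load this load this cat this this this this this S   [S -> this this]
cat cat this load this load this cat this this this this this S ⇒ cat cat this load this load this cat this this this this this this this   [S -> this this]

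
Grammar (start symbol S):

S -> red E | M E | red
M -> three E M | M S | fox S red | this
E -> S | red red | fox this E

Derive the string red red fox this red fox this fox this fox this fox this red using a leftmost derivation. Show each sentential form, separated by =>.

S => red E => red S => red red E => red red fox this E => red red fox this S => red red fox this red E => red red fox this red fox this E => red red fox this red fox this fox this E => red red fox this red fox this fox this fox this E => red red fox this red fox this fox this fox this fox this E => red red fox this red fox this fox this fox this fox this S => red red fox this red fox this fox this fox this fox this red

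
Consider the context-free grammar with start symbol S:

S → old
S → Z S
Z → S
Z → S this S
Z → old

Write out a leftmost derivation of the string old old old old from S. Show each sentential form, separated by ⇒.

S ⇒ Z S ⇒ old S ⇒ old Z S ⇒ old S S ⇒ old Z S S ⇒ old S S S ⇒ old old S S ⇒ old old old S ⇒ old old old old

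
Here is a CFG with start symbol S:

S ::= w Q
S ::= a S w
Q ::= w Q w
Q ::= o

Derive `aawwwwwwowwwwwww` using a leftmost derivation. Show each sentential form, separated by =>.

S=>aSw=>aaSww=>aawQww=>aawwQwww=>aawwwQwwww=>aawwwwQwwwww=>aawwwwwQwwwwww=>aawwwwwwQwwwwwww=>aawwwwwwowwwwwww

S => aSw   [S ::= a S w]
aSw => aaSww   [S ::= a S w]
aaSww => aawQww   [S ::= w Q]
aawQww => aawwQwww   [Q ::= w Q w]
aawwQwww => aawwwQwwww   [Q ::= w Q w]
aawwwQwwww => aawwwwQwwwww   [Q ::= w Q w]
aawwwwQwwwww => aawwwwwQwwwwww   [Q ::= w Q w]
aawwwwwQwwwwww => aawwwwwwQwwwwwww   [Q ::= w Q w]
aawwwwwwQwwwwwww => aawwwwwwowwwwwww   [Q ::= o]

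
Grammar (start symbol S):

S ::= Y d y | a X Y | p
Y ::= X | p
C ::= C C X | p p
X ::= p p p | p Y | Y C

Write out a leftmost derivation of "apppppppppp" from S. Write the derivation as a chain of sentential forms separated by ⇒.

S ⇒ aXY ⇒ apYY ⇒ apXY ⇒ apYCY ⇒ apXCY ⇒ appYCY ⇒ appXCY ⇒ appYCCY ⇒ appXCCY ⇒ apppppCCY ⇒ apppppppCY ⇒ apppppppppY ⇒ apppppppppp

S ⇒ aXY   [S ::= a X Y]
aXY ⇒ apYY   [X ::= p Y]
apYY ⇒ apXY   [Y ::= X]
apXY ⇒ apYCY   [X ::= Y C]
apYCY ⇒ apXCY   [Y ::= X]
apXCY ⇒ appYCY   [X ::= p Y]
appYCY ⇒ appXCY   [Y ::= X]
appXCY ⇒ appYCCY   [X ::= Y C]
appYCCY ⇒ appXCCY   [Y ::= X]
appXCCY ⇒ apppppCCY   [X ::= p p p]
apppppCCY ⇒ apppppppCY   [C ::= p p]
apppppppCY ⇒ apppppppppY   [C ::= p p]
apppppppppY ⇒ apppppppppp   [Y ::= p]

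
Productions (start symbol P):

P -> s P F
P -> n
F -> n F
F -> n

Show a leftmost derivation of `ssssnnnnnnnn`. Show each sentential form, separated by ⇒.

P ⇒ sPF   [P -> s P F]
sPF ⇒ ssPFF   [P -> s P F]
ssPFF ⇒ sssPFFF   [P -> s P F]
sssPFFF ⇒ ssssPFFFF   [P -> s P F]
ssssPFFFF ⇒ ssssnFFFF   [P -> n]
ssssnFFFF ⇒ ssssnnFFFF   [F -> n F]
ssssnnFFFF ⇒ ssssnnnFFFF   [F -> n F]
ssssnnnFFFF ⇒ ssssnnnnFFFF   [F -> n F]
ssssnnnnFFFF ⇒ ssssnnnnnFFF   [F -> n]
ssssnnnnnFFF ⇒ ssssnnnnnnFF   [F -> n]
ssssnnnnnnFF ⇒ ssssnnnnnnnF   [F -> n]
ssssnnnnnnnF ⇒ ssssnnnnnnnn   [F -> n]

P ⇒ sPF ⇒ ssPFF ⇒ sssPFFF ⇒ ssssPFFFF ⇒ ssssnFFFF ⇒ ssssnnFFFF ⇒ ssssnnnFFFF ⇒ ssssnnnnFFFF ⇒ ssssnnnnnFFF ⇒ ssssnnnnnnFF ⇒ ssssnnnnnnnF ⇒ ssssnnnnnnnn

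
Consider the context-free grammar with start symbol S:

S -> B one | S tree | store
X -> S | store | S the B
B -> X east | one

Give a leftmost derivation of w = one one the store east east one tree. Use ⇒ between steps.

S ⇒ S tree ⇒ B one tree ⇒ X east one tree ⇒ S the B east one tree ⇒ B one the B east one tree ⇒ one one the B east one tree ⇒ one one the X east east one tree ⇒ one one the S east east one tree ⇒ one one the store east east one tree

S ⇒ S tree   [S -> S tree]
S tree ⇒ B one tree   [S -> B one]
B one tree ⇒ X east one tree   [B -> X east]
X east one tree ⇒ S the B east one tree   [X -> S the B]
S the B east one tree ⇒ B one the B east one tree   [S -> B one]
B one the B east one tree ⇒ one one the B east one tree   [B -> one]
one one the B east one tree ⇒ one one the X east east one tree   [B -> X east]
one one the X east east one tree ⇒ one one the S east east one tree   [X -> S]
one one the S east east one tree ⇒ one one the store east east one tree   [S -> store]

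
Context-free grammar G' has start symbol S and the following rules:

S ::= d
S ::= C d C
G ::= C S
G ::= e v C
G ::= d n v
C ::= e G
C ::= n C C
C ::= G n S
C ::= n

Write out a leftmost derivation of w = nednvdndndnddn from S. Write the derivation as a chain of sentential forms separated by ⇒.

S ⇒ CdC   [S ::= C d C]
CdC ⇒ GnSdC   [C ::= G n S]
GnSdC ⇒ CSnSdC   [G ::= C S]
CSnSdC ⇒ nCCSnSdC   [C ::= n C C]
nCCSnSdC ⇒ nGnSCSnSdC   [C ::= G n S]
nGnSCSnSdC ⇒ nCSnSCSnSdC   [G ::= C S]
nCSnSCSnSdC ⇒ neGSnSCSnSdC   [C ::= e G]
neGSnSCSnSdC ⇒ nednvSnSCSnSdC   [G ::= d n v]
nednvSnSCSnSdC ⇒ nednvdnSCSnSdC   [S ::= d]
nednvdnSCSnSdC ⇒ nednvdndCSnSdC   [S ::= d]
nednvdndCSnSdC ⇒ nednvdndnSnSdC   [C ::= n]
nednvdndnSnSdC ⇒ nednvdndndnSdC   [S ::= d]
nednvdndndnSdC ⇒ nednvdndndnddC   [S ::= d]
nednvdndndnddC ⇒ nednvdndndnddn   [C ::= n]

S ⇒ CdC ⇒ GnSdC ⇒ CSnSdC ⇒ nCCSnSdC ⇒ nGnSCSnSdC ⇒ nCSnSCSnSdC ⇒ neGSnSCSnSdC ⇒ nednvSnSCSnSdC ⇒ nednvdnSCSnSdC ⇒ nednvdndCSnSdC ⇒ nednvdndnSnSdC ⇒ nednvdndndnSdC ⇒ nednvdndndnddC ⇒ nednvdndndnddn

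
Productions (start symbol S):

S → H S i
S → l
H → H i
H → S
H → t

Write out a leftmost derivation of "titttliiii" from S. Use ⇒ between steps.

S ⇒ HSi ⇒ HiSi ⇒ tiSi ⇒ tiHSii ⇒ titSii ⇒ titHSiii ⇒ tittSiii ⇒ tittHSiiii ⇒ titttSiiii ⇒ titttliiii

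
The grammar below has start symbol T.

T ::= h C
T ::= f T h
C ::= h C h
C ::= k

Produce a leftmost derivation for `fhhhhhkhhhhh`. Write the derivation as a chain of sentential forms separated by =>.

T => fTh   [T ::= f T h]
fTh => fhCh   [T ::= h C]
fhCh => fhhChh   [C ::= h C h]
fhhChh => fhhhChhh   [C ::= h C h]
fhhhChhh => fhhhhChhhh   [C ::= h C h]
fhhhhChhhh => fhhhhhChhhhh   [C ::= h C h]
fhhhhhChhhhh => fhhhhhkhhhhh   [C ::= k]

T => fTh => fhCh => fhhChh => fhhhChhh => fhhhhChhhh => fhhhhhChhhhh => fhhhhhkhhhhh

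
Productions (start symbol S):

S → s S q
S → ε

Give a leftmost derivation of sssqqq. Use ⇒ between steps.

S ⇒ sSq ⇒ ssSqq ⇒ sssSqqq ⇒ sssqqq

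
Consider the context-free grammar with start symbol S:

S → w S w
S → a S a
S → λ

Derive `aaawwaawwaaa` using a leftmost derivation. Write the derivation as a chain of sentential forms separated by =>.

S => aSa   [S → a S a]
aSa => aaSaa   [S → a S a]
aaSaa => aaaSaaa   [S → a S a]
aaaSaaa => aaawSwaaa   [S → w S w]
aaawSwaaa => aaawwSwwaaa   [S → w S w]
aaawwSwwaaa => aaawwaSawwaaa   [S → a S a]
aaawwaSawwaaa => aaawwaawwaaa   [S → λ]

S=>aSa=>aaSaa=>aaaSaaa=>aaawSwaaa=>aaawwSwwaaa=>aaawwaSawwaaa=>aaawwaawwaaa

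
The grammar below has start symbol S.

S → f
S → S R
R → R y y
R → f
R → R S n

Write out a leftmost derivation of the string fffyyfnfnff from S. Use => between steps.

S => SR => SRR => SRRR => SRRRR => fRRRR => ffRRR => ffRSnRR => ffRSnSnRR => ffRyySnSnRR => fffyySnSnRR => fffyyfnSnRR => fffyyfnfnRR => fffyyfnfnfR => fffyyfnfnff

S => SR   [S → S R]
SR => SRR   [S → S R]
SRR => SRRR   [S → S R]
SRRR => SRRRR   [S → S R]
SRRRR => fRRRR   [S → f]
fRRRR => ffRRR   [R → f]
ffRRR => ffRSnRR   [R → R S n]
ffRSnRR => ffRSnSnRR   [R → R S n]
ffRSnSnRR => ffRyySnSnRR   [R → R y y]
ffRyySnSnRR => fffyySnSnRR   [R → f]
fffyySnSnRR => fffyyfnSnRR   [S → f]
fffyyfnSnRR => fffyyfnfnRR   [S → f]
fffyyfnfnRR => fffyyfnfnfR   [R → f]
fffyyfnfnfR => fffyyfnfnff   [R → f]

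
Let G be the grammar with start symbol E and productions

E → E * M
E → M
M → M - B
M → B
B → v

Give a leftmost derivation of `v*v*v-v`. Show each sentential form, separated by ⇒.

E⇒E*M⇒E*M*M⇒M*M*M⇒B*M*M⇒v*M*M⇒v*B*M⇒v*v*M⇒v*v*M-B⇒v*v*B-B⇒v*v*v-B⇒v*v*v-v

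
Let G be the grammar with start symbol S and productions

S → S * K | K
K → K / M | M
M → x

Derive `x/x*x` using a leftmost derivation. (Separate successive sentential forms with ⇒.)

S ⇒ S*K   [S → S * K]
S*K ⇒ K*K   [S → K]
K*K ⇒ K/M*K   [K → K / M]
K/M*K ⇒ M/M*K   [K → M]
M/M*K ⇒ x/M*K   [M → x]
x/M*K ⇒ x/x*K   [M → x]
x/x*K ⇒ x/x*M   [K → M]
x/x*M ⇒ x/x*x   [M → x]

S⇒S*K⇒K*K⇒K/M*K⇒M/M*K⇒x/M*K⇒x/x*K⇒x/x*M⇒x/x*x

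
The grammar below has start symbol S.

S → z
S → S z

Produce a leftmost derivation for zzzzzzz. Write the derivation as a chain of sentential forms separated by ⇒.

S ⇒ Sz ⇒ Szz ⇒ Szzz ⇒ Szzzz ⇒ Szzzzz ⇒ Szzzzzz ⇒ zzzzzzz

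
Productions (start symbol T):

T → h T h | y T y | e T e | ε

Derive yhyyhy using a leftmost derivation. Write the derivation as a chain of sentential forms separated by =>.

T => yTy => yhThy => yhyTyhy => yhyyhy

T => yTy   [T → y T y]
yTy => yhThy   [T → h T h]
yhThy => yhyTyhy   [T → y T y]
yhyTyhy => yhyyhy   [T → ε]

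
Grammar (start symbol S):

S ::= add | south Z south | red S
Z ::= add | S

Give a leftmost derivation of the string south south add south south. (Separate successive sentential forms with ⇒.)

S ⇒ south Z south ⇒ south S south ⇒ south south Z south south ⇒ south south add south south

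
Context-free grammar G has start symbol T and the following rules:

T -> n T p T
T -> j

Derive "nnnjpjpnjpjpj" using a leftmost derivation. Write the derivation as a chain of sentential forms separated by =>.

T=>nTpT=>nnTpTpT=>nnnTpTpTpT=>nnnjpTpTpT=>nnnjpjpTpT=>nnnjpjpnTpTpT=>nnnjpjpnjpTpT=>nnnjpjpnjpjpT=>nnnjpjpnjpjpj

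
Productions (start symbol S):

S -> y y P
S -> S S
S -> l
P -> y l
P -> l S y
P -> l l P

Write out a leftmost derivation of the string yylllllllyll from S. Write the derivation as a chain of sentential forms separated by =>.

S => SS => SSS => yyPSS => yyllPSS => yylllSySS => yylllSSySS => yylllSSSySS => yylllSSSSySS => yyllllSSSySS => yylllllSSySS => yyllllllSySS => yylllllllySS => yylllllllylS => yylllllllyll

S => SS   [S -> S S]
SS => SSS   [S -> S S]
SSS => yyPSS   [S -> y y P]
yyPSS => yyllPSS   [P -> l l P]
yyllPSS => yylllSySS   [P -> l S y]
yylllSySS => yylllSSySS   [S -> S S]
yylllSSySS => yylllSSSySS   [S -> S S]
yylllSSSySS => yylllSSSSySS   [S -> S S]
yylllSSSSySS => yyllllSSSySS   [S -> l]
yyllllSSSySS => yylllllSSySS   [S -> l]
yylllllSSySS => yyllllllSySS   [S -> l]
yyllllllSySS => yylllllllySS   [S -> l]
yylllllllySS => yylllllllylS   [S -> l]
yylllllllylS => yylllllllyll   [S -> l]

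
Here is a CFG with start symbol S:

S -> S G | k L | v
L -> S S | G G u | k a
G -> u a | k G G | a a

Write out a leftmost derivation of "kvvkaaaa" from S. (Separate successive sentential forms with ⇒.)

S ⇒ kL ⇒ kSS ⇒ kvS ⇒ kvSG ⇒ kvvG ⇒ kvvkGG ⇒ kvvkaaG ⇒ kvvkaaaa

S ⇒ kL   [S -> k L]
kL ⇒ kSS   [L -> S S]
kSS ⇒ kvS   [S -> v]
kvS ⇒ kvSG   [S -> S G]
kvSG ⇒ kvvG   [S -> v]
kvvG ⇒ kvvkGG   [G -> k G G]
kvvkGG ⇒ kvvkaaG   [G -> a a]
kvvkaaG ⇒ kvvkaaaa   [G -> a a]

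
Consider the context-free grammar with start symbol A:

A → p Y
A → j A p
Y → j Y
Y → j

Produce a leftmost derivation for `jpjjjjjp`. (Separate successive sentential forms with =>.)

A => jAp   [A → j A p]
jAp => jpYp   [A → p Y]
jpYp => jpjYp   [Y → j Y]
jpjYp => jpjjYp   [Y → j Y]
jpjjYp => jpjjjYp   [Y → j Y]
jpjjjYp => jpjjjjYp   [Y → j Y]
jpjjjjYp => jpjjjjjp   [Y → j]

A => jAp => jpYp => jpjYp => jpjjYp => jpjjjYp => jpjjjjYp => jpjjjjjp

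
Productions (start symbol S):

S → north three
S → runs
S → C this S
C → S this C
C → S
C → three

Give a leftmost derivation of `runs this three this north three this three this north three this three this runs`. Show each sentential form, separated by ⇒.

S ⇒ C this S ⇒ S this S ⇒ runs this S ⇒ runs this C this S ⇒ runs this S this C this S ⇒ runs this C this S this C this S ⇒ runs this S this C this S this C this S ⇒ runs this C this S this C this S this C this S ⇒ runs this three this S this C this S this C this S ⇒ runs this three this north three this C this S this C this S ⇒ runs this three this north three this three this S this C this S ⇒ runs this three this north three this three this north three this C this S ⇒ runs this three this north three this three this north three this three this S ⇒ runs this three this north three this three this north three this three this runs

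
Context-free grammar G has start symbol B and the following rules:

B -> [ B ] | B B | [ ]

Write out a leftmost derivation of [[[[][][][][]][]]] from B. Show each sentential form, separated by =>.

B=>[B]=>[[B]]=>[[BB]]=>[[[B]B]]=>[[[BB]B]]=>[[[BBB]B]]=>[[[[]BB]B]]=>[[[[]BBB]B]]=>[[[[]BBBB]B]]=>[[[[][]BBB]B]]=>[[[[][][]BB]B]]=>[[[[][][][]B]B]]=>[[[[][][][][]]B]]=>[[[[][][][][]][]]]

B => [B]   [B -> [ B ]]
[B] => [[B]]   [B -> [ B ]]
[[B]] => [[BB]]   [B -> B B]
[[BB]] => [[[B]B]]   [B -> [ B ]]
[[[B]B]] => [[[BB]B]]   [B -> B B]
[[[BB]B]] => [[[BBB]B]]   [B -> B B]
[[[BBB]B]] => [[[[]BB]B]]   [B -> [ ]]
[[[[]BB]B]] => [[[[]BBB]B]]   [B -> B B]
[[[[]BBB]B]] => [[[[]BBBB]B]]   [B -> B B]
[[[[]BBBB]B]] => [[[[][]BBB]B]]   [B -> [ ]]
[[[[][]BBB]B]] => [[[[][][]BB]B]]   [B -> [ ]]
[[[[][][]BB]B]] => [[[[][][][]B]B]]   [B -> [ ]]
[[[[][][][]B]B]] => [[[[][][][][]]B]]   [B -> [ ]]
[[[[][][][][]]B]] => [[[[][][][][]][]]]   [B -> [ ]]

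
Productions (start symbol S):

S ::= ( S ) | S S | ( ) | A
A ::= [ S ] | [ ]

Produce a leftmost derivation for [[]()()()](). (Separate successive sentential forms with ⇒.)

S ⇒ SS ⇒ AS ⇒ [S]S ⇒ [SS]S ⇒ [SSS]S ⇒ [SSSS]S ⇒ [ASSS]S ⇒ [[]SSS]S ⇒ [[]()SS]S ⇒ [[]()()S]S ⇒ [[]()()()]S ⇒ [[]()()()]()

S ⇒ SS   [S ::= S S]
SS ⇒ AS   [S ::= A]
AS ⇒ [S]S   [A ::= [ S ]]
[S]S ⇒ [SS]S   [S ::= S S]
[SS]S ⇒ [SSS]S   [S ::= S S]
[SSS]S ⇒ [SSSS]S   [S ::= S S]
[SSSS]S ⇒ [ASSS]S   [S ::= A]
[ASSS]S ⇒ [[]SSS]S   [A ::= [ ]]
[[]SSS]S ⇒ [[]()SS]S   [S ::= ( )]
[[]()SS]S ⇒ [[]()()S]S   [S ::= ( )]
[[]()()S]S ⇒ [[]()()()]S   [S ::= ( )]
[[]()()()]S ⇒ [[]()()()]()   [S ::= ( )]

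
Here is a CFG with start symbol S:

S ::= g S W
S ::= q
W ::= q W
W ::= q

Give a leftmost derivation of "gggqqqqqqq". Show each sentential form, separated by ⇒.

S ⇒ gSW ⇒ ggSWW ⇒ gggSWWW ⇒ gggqWWW ⇒ gggqqWWW ⇒ gggqqqWWW ⇒ gggqqqqWW ⇒ gggqqqqqW ⇒ gggqqqqqqW ⇒ gggqqqqqqq

S ⇒ gSW   [S ::= g S W]
gSW ⇒ ggSWW   [S ::= g S W]
ggSWW ⇒ gggSWWW   [S ::= g S W]
gggSWWW ⇒ gggqWWW   [S ::= q]
gggqWWW ⇒ gggqqWWW   [W ::= q W]
gggqqWWW ⇒ gggqqqWWW   [W ::= q W]
gggqqqWWW ⇒ gggqqqqWW   [W ::= q]
gggqqqqWW ⇒ gggqqqqqW   [W ::= q]
gggqqqqqW ⇒ gggqqqqqqW   [W ::= q W]
gggqqqqqqW ⇒ gggqqqqqqq   [W ::= q]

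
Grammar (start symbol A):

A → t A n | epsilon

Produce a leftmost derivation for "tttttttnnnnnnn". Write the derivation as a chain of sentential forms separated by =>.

A => tAn => ttAnn => tttAnnn => ttttAnnnn => tttttAnnnnn => ttttttAnnnnnn => tttttttAnnnnnnn => tttttttnnnnnnn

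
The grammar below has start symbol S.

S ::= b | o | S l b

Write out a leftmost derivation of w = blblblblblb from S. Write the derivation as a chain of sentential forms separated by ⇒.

S ⇒ Slb ⇒ Slblb ⇒ Slblblb ⇒ Slblblblb ⇒ Slblblblblb ⇒ blblblblblb

S ⇒ Slb   [S ::= S l b]
Slb ⇒ Slblb   [S ::= S l b]
Slblb ⇒ Slblblb   [S ::= S l b]
Slblblb ⇒ Slblblblb   [S ::= S l b]
Slblblblb ⇒ Slblblblblb   [S ::= S l b]
Slblblblblb ⇒ blblblblblb   [S ::= b]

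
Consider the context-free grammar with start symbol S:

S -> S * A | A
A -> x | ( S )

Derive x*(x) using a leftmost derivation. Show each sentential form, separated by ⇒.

S ⇒ S*A ⇒ A*A ⇒ x*A ⇒ x*(S) ⇒ x*(A) ⇒ x*(x)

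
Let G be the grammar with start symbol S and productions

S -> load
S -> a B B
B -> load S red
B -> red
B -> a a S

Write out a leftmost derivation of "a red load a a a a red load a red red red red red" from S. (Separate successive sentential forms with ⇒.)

S ⇒ a B B ⇒ a red B ⇒ a red load S red ⇒ a red load a B B red ⇒ a red load a a a S B red ⇒ a red load a a a a B B B red ⇒ a red load a a a a red B B red ⇒ a red load a a a a red load S red B red ⇒ a red load a a a a red load a B B red B red ⇒ a red load a a a a red load a red B red B red ⇒ a red load a a a a red load a red red red B red ⇒ a red load a a a a red load a red red red red red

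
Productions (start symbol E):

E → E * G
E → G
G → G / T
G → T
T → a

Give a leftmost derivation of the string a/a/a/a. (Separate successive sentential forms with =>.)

E=>G=>G/T=>G/T/T=>G/T/T/T=>T/T/T/T=>a/T/T/T=>a/a/T/T=>a/a/a/T=>a/a/a/a

E => G   [E → G]
G => G/T   [G → G / T]
G/T => G/T/T   [G → G / T]
G/T/T => G/T/T/T   [G → G / T]
G/T/T/T => T/T/T/T   [G → T]
T/T/T/T => a/T/T/T   [T → a]
a/T/T/T => a/a/T/T   [T → a]
a/a/T/T => a/a/a/T   [T → a]
a/a/a/T => a/a/a/a   [T → a]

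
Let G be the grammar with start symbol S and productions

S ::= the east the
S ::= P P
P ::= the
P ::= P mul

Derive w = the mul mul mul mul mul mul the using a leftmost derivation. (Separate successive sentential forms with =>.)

S => P P => P mul P => P mul mul P => P mul mul mul P => P mul mul mul mul P => P mul mul mul mul mul P => P mul mul mul mul mul mul P => the mul mul mul mul mul mul P => the mul mul mul mul mul mul the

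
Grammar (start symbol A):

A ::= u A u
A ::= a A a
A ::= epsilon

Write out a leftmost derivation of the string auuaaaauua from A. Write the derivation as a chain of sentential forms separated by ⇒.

A ⇒ aAa   [A ::= a A a]
aAa ⇒ auAua   [A ::= u A u]
auAua ⇒ auuAuua   [A ::= u A u]
auuAuua ⇒ auuaAauua   [A ::= a A a]
auuaAauua ⇒ auuaaAaauua   [A ::= a A a]
auuaaAaauua ⇒ auuaaaauua   [A ::= epsilon]

A ⇒ aAa ⇒ auAua ⇒ auuAuua ⇒ auuaAauua ⇒ auuaaAaauua ⇒ auuaaaauua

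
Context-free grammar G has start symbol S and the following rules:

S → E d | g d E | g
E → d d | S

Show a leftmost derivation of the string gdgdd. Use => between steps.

S=>gdE=>gdS=>gdEd=>gdSd=>gdEdd=>gdSdd=>gdgdd

S => gdE   [S → g d E]
gdE => gdS   [E → S]
gdS => gdEd   [S → E d]
gdEd => gdSd   [E → S]
gdSd => gdEdd   [S → E d]
gdEdd => gdSdd   [E → S]
gdSdd => gdgdd   [S → g]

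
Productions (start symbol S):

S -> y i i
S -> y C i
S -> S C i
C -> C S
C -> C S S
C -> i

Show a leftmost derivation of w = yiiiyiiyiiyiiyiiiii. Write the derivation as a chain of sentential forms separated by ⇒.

S ⇒ SCi ⇒ SCiCi ⇒ yiiCiCi ⇒ yiiCSiCi ⇒ yiiCSSSiCi ⇒ yiiCSSSSiCi ⇒ yiiiSSSSiCi ⇒ yiiiyiiSSSiCi ⇒ yiiiyiiyiiSSiCi ⇒ yiiiyiiyiiyiiSiCi ⇒ yiiiyiiyiiyiiyiiiCi ⇒ yiiiyiiyiiyiiyiiiii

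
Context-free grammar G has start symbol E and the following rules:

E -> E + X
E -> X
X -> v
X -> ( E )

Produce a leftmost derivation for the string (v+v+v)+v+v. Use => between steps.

E => E+X   [E -> E + X]
E+X => E+X+X   [E -> E + X]
E+X+X => X+X+X   [E -> X]
X+X+X => (E)+X+X   [X -> ( E )]
(E)+X+X => (E+X)+X+X   [E -> E + X]
(E+X)+X+X => (E+X+X)+X+X   [E -> E + X]
(E+X+X)+X+X => (X+X+X)+X+X   [E -> X]
(X+X+X)+X+X => (v+X+X)+X+X   [X -> v]
(v+X+X)+X+X => (v+v+X)+X+X   [X -> v]
(v+v+X)+X+X => (v+v+v)+X+X   [X -> v]
(v+v+v)+X+X => (v+v+v)+v+X   [X -> v]
(v+v+v)+v+X => (v+v+v)+v+v   [X -> v]

E => E+X => E+X+X => X+X+X => (E)+X+X => (E+X)+X+X => (E+X+X)+X+X => (X+X+X)+X+X => (v+X+X)+X+X => (v+v+X)+X+X => (v+v+v)+X+X => (v+v+v)+v+X => (v+v+v)+v+v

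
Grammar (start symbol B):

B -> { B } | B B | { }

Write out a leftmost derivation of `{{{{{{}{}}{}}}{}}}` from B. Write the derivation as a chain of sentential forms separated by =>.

B => {B}   [B -> { B }]
{B} => {{B}}   [B -> { B }]
{{B}} => {{BB}}   [B -> B B]
{{BB}} => {{{B}B}}   [B -> { B }]
{{{B}B}} => {{{{B}}B}}   [B -> { B }]
{{{{B}}B}} => {{{{BB}}B}}   [B -> B B]
{{{{BB}}B}} => {{{{{B}B}}B}}   [B -> { B }]
{{{{{B}B}}B}} => {{{{{BB}B}}B}}   [B -> B B]
{{{{{BB}B}}B}} => {{{{{{}B}B}}B}}   [B -> { }]
{{{{{{}B}B}}B}} => {{{{{{}{}}B}}B}}   [B -> { }]
{{{{{{}{}}B}}B}} => {{{{{{}{}}{}}}B}}   [B -> { }]
{{{{{{}{}}{}}}B}} => {{{{{{}{}}{}}}{}}}   [B -> { }]

B=>{B}=>{{B}}=>{{BB}}=>{{{B}B}}=>{{{{B}}B}}=>{{{{BB}}B}}=>{{{{{B}B}}B}}=>{{{{{BB}B}}B}}=>{{{{{{}B}B}}B}}=>{{{{{{}{}}B}}B}}=>{{{{{{}{}}{}}}B}}=>{{{{{{}{}}{}}}{}}}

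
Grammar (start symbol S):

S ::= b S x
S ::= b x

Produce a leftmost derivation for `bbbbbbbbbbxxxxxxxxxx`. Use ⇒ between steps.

S ⇒ bSx   [S ::= b S x]
bSx ⇒ bbSxx   [S ::= b S x]
bbSxx ⇒ bbbSxxx   [S ::= b S x]
bbbSxxx ⇒ bbbbSxxxx   [S ::= b S x]
bbbbSxxxx ⇒ bbbbbSxxxxx   [S ::= b S x]
bbbbbSxxxxx ⇒ bbbbbbSxxxxxx   [S ::= b S x]
bbbbbbSxxxxxx ⇒ bbbbbbbSxxxxxxx   [S ::= b S x]
bbbbbbbSxxxxxxx ⇒ bbbbbbbbSxxxxxxxx   [S ::= b S x]
bbbbbbbbSxxxxxxxx ⇒ bbbbbbbbbSxxxxxxxxx   [S ::= b S x]
bbbbbbbbbSxxxxxxxxx ⇒ bbbbbbbbbbxxxxxxxxxx   [S ::= b x]

S ⇒ bSx ⇒ bbSxx ⇒ bbbSxxx ⇒ bbbbSxxxx ⇒ bbbbbSxxxxx ⇒ bbbbbbSxxxxxx ⇒ bbbbbbbSxxxxxxx ⇒ bbbbbbbbSxxxxxxxx ⇒ bbbbbbbbbSxxxxxxxxx ⇒ bbbbbbbbbbxxxxxxxxxx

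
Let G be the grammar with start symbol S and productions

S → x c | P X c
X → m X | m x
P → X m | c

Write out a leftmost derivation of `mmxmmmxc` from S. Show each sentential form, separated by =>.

S => PXc   [S → P X c]
PXc => XmXc   [P → X m]
XmXc => mXmXc   [X → m X]
mXmXc => mmxmXc   [X → m x]
mmxmXc => mmxmmXc   [X → m X]
mmxmmXc => mmxmmmxc   [X → m x]

S => PXc => XmXc => mXmXc => mmxmXc => mmxmmXc => mmxmmmxc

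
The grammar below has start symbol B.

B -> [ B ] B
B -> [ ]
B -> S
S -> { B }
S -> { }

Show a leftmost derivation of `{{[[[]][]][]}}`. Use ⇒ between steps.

B ⇒ S ⇒ {B} ⇒ {S} ⇒ {{B}} ⇒ {{[B]B}} ⇒ {{[[B]B]B}} ⇒ {{[[[]]B]B}} ⇒ {{[[[]][]]B}} ⇒ {{[[[]][]][]}}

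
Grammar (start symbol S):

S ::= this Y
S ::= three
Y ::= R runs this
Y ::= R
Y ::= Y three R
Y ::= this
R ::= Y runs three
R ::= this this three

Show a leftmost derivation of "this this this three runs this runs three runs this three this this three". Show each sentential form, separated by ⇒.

S ⇒ this Y   [S ::= this Y]
this Y ⇒ this Y three R   [Y ::= Y three R]
this Y three R ⇒ this R runs this three R   [Y ::= R runs this]
this R runs this three R ⇒ this Y runs three runs this three R   [R ::= Y runs three]
this Y runs three runs this three R ⇒ this R runs this runs three runs this three R   [Y ::= R runs this]
this R runs this runs three runs this three R ⇒ this this this three runs this runs three runs this three R   [R ::= this this three]
this this this three runs this runs three runs this three R ⇒ this this this three runs this runs three runs this three this this three   [R ::= this this three]

S ⇒ this Y ⇒ this Y three R ⇒ this R runs this three R ⇒ this Y runs three runs this three R ⇒ this R runs this runs three runs this three R ⇒ this this this three runs this runs three runs this three R ⇒ this this this three runs this runs three runs this three this this three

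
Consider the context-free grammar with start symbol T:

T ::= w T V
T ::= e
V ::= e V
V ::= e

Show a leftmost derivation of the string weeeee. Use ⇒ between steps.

T ⇒ wTV ⇒ weV ⇒ weeV ⇒ weeeV ⇒ weeeeV ⇒ weeeee

T ⇒ wTV   [T ::= w T V]
wTV ⇒ weV   [T ::= e]
weV ⇒ weeV   [V ::= e V]
weeV ⇒ weeeV   [V ::= e V]
weeeV ⇒ weeeeV   [V ::= e V]
weeeeV ⇒ weeeee   [V ::= e]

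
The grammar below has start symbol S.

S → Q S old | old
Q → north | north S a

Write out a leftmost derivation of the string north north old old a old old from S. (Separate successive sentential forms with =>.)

S => Q S old => north S a S old => north Q S old a S old => north north S old a S old => north north old old a S old => north north old old a old old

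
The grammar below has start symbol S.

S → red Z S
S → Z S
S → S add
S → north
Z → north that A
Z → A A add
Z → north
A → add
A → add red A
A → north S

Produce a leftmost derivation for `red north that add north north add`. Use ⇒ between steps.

S ⇒ red Z S   [S → red Z S]
red Z S ⇒ red north that A S   [Z → north that A]
red north that A S ⇒ red north that add S   [A → add]
red north that add S ⇒ red north that add S add   [S → S add]
red north that add S add ⇒ red north that add Z S add   [S → Z S]
red north that add Z S add ⇒ red north that add north S add   [Z → north]
red north that add north S add ⇒ red north that add north north add   [S → north]

S ⇒ red Z S ⇒ red north that A S ⇒ red north that add S ⇒ red north that add S add ⇒ red north that add Z S add ⇒ red north that add north S add ⇒ red north that add north north add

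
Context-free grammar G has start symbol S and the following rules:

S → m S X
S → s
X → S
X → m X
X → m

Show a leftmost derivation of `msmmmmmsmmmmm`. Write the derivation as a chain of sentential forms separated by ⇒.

S⇒mSX⇒msX⇒msS⇒msmSX⇒msmmSXX⇒msmmmSXXX⇒msmmmmSXXXX⇒msmmmmmSXXXXX⇒msmmmmmsXXXXX⇒msmmmmmsmXXXX⇒msmmmmmsmmXXX⇒msmmmmmsmmmXX⇒msmmmmmsmmmmX⇒msmmmmmsmmmmm

S ⇒ mSX   [S → m S X]
mSX ⇒ msX   [S → s]
msX ⇒ msS   [X → S]
msS ⇒ msmSX   [S → m S X]
msmSX ⇒ msmmSXX   [S → m S X]
msmmSXX ⇒ msmmmSXXX   [S → m S X]
msmmmSXXX ⇒ msmmmmSXXXX   [S → m S X]
msmmmmSXXXX ⇒ msmmmmmSXXXXX   [S → m S X]
msmmmmmSXXXXX ⇒ msmmmmmsXXXXX   [S → s]
msmmmmmsXXXXX ⇒ msmmmmmsmXXXX   [X → m]
msmmmmmsmXXXX ⇒ msmmmmmsmmXXX   [X → m]
msmmmmmsmmXXX ⇒ msmmmmmsmmmXX   [X → m]
msmmmmmsmmmXX ⇒ msmmmmmsmmmmX   [X → m]
msmmmmmsmmmmX ⇒ msmmmmmsmmmmm   [X → m]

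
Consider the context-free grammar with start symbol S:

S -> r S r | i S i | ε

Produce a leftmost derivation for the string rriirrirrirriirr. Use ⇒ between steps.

S ⇒ rSr ⇒ rrSrr ⇒ rriSirr ⇒ rriiSiirr ⇒ rriirSriirr ⇒ rriirrSrriirr ⇒ rriirriSirriirr ⇒ rriirrirSrirriirr ⇒ rriirrirrirriirr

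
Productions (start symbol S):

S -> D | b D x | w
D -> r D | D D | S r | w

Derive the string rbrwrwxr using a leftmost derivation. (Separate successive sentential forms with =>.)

S => D => rD => rSr => rbDxr => rbDDxr => rbrDDxr => rbrwDxr => rbrwrDxr => rbrwrwxr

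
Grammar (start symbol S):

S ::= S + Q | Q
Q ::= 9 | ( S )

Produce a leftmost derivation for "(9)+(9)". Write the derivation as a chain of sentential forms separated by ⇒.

S ⇒ S+Q   [S ::= S + Q]
S+Q ⇒ Q+Q   [S ::= Q]
Q+Q ⇒ (S)+Q   [Q ::= ( S )]
(S)+Q ⇒ (Q)+Q   [S ::= Q]
(Q)+Q ⇒ (9)+Q   [Q ::= 9]
(9)+Q ⇒ (9)+(S)   [Q ::= ( S )]
(9)+(S) ⇒ (9)+(Q)   [S ::= Q]
(9)+(Q) ⇒ (9)+(9)   [Q ::= 9]

S ⇒ S+Q ⇒ Q+Q ⇒ (S)+Q ⇒ (Q)+Q ⇒ (9)+Q ⇒ (9)+(S) ⇒ (9)+(Q) ⇒ (9)+(9)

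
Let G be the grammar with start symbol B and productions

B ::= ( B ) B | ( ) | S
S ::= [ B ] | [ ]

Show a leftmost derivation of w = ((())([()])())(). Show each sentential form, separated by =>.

B => (B)B => ((B)B)B => ((())B)B => ((())(B)B)B => ((())(S)B)B => ((())([B])B)B => ((())([()])B)B => ((())([()])())B => ((())([()])())()

B => (B)B   [B ::= ( B ) B]
(B)B => ((B)B)B   [B ::= ( B ) B]
((B)B)B => ((())B)B   [B ::= ( )]
((())B)B => ((())(B)B)B   [B ::= ( B ) B]
((())(B)B)B => ((())(S)B)B   [B ::= S]
((())(S)B)B => ((())([B])B)B   [S ::= [ B ]]
((())([B])B)B => ((())([()])B)B   [B ::= ( )]
((())([()])B)B => ((())([()])())B   [B ::= ( )]
((())([()])())B => ((())([()])())()   [B ::= ( )]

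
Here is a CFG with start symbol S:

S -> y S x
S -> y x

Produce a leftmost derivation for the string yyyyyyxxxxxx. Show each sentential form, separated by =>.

S => ySx   [S -> y S x]
ySx => yySxx   [S -> y S x]
yySxx => yyySxxx   [S -> y S x]
yyySxxx => yyyySxxxx   [S -> y S x]
yyyySxxxx => yyyyySxxxxx   [S -> y S x]
yyyyySxxxxx => yyyyyyxxxxxx   [S -> y x]

S => ySx => yySxx => yyySxxx => yyyySxxxx => yyyyySxxxxx => yyyyyyxxxxxx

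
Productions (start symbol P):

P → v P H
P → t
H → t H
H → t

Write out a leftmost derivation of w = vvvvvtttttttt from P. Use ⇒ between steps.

P ⇒ vPH ⇒ vvPHH ⇒ vvvPHHH ⇒ vvvvPHHHH ⇒ vvvvvPHHHHH ⇒ vvvvvtHHHHH ⇒ vvvvvttHHHH ⇒ vvvvvtttHHHH ⇒ vvvvvttttHHH ⇒ vvvvvtttttHHH ⇒ vvvvvttttttHH ⇒ vvvvvtttttttH ⇒ vvvvvtttttttt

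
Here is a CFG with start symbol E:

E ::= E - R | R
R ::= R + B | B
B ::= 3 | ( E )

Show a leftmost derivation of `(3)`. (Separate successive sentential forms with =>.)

E => R   [E ::= R]
R => B   [R ::= B]
B => (E)   [B ::= ( E )]
(E) => (R)   [E ::= R]
(R) => (B)   [R ::= B]
(B) => (3)   [B ::= 3]

E => R => B => (E) => (R) => (B) => (3)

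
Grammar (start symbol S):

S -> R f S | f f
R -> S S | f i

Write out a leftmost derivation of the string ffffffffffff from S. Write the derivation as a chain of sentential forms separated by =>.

S => RfS => SSfS => RfSSfS => SSfSSfS => ffSfSSfS => fffffSSfS => fffffffSfS => ffffffffffS => ffffffffffff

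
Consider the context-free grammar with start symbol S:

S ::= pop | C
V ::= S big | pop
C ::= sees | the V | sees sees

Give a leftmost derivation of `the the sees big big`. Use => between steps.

S => C => the V => the S big => the C big => the the V big => the the S big big => the the C big big => the the sees big big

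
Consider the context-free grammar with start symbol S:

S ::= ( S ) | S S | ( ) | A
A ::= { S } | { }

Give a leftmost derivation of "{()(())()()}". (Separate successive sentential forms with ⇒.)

S ⇒ A   [S ::= A]
A ⇒ {S}   [A ::= { S }]
{S} ⇒ {SS}   [S ::= S S]
{SS} ⇒ {SSS}   [S ::= S S]
{SSS} ⇒ {()SS}   [S ::= ( )]
{()SS} ⇒ {()SSS}   [S ::= S S]
{()SSS} ⇒ {()(S)SS}   [S ::= ( S )]
{()(S)SS} ⇒ {()(())SS}   [S ::= ( )]
{()(())SS} ⇒ {()(())()S}   [S ::= ( )]
{()(())()S} ⇒ {()(())()()}   [S ::= ( )]

S ⇒ A ⇒ {S} ⇒ {SS} ⇒ {SSS} ⇒ {()SS} ⇒ {()SSS} ⇒ {()(S)SS} ⇒ {()(())SS} ⇒ {()(())()S} ⇒ {()(())()()}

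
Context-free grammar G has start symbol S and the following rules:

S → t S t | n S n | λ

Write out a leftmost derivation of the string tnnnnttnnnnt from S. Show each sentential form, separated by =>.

S => tSt => tnSnt => tnnSnnt => tnnnSnnnt => tnnnnSnnnnt => tnnnntStnnnnt => tnnnnttnnnnt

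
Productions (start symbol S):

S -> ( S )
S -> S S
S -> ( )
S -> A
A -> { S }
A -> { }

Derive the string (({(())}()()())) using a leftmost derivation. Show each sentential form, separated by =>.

S => (S) => ((S)) => ((SS)) => ((SSS)) => ((SSSS)) => ((ASSS)) => (({S}SSS)) => (({(S)}SSS)) => (({(())}SSS)) => (({(())}()SS)) => (({(())}()()S)) => (({(())}()()()))

S => (S)   [S -> ( S )]
(S) => ((S))   [S -> ( S )]
((S)) => ((SS))   [S -> S S]
((SS)) => ((SSS))   [S -> S S]
((SSS)) => ((SSSS))   [S -> S S]
((SSSS)) => ((ASSS))   [S -> A]
((ASSS)) => (({S}SSS))   [A -> { S }]
(({S}SSS)) => (({(S)}SSS))   [S -> ( S )]
(({(S)}SSS)) => (({(())}SSS))   [S -> ( )]
(({(())}SSS)) => (({(())}()SS))   [S -> ( )]
(({(())}()SS)) => (({(())}()()S))   [S -> ( )]
(({(())}()()S)) => (({(())}()()()))   [S -> ( )]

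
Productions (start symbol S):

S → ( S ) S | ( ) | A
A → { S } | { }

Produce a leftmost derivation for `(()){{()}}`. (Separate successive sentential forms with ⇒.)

S ⇒ (S)S ⇒ (())S ⇒ (())A ⇒ (()){S} ⇒ (()){A} ⇒ (()){{S}} ⇒ (()){{()}}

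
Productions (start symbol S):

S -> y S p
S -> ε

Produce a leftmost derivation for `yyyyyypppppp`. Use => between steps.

S => ySp   [S -> y S p]
ySp => yySpp   [S -> y S p]
yySpp => yyySppp   [S -> y S p]
yyySppp => yyyySpppp   [S -> y S p]
yyyySpppp => yyyyySppppp   [S -> y S p]
yyyyySppppp => yyyyyySpppppp   [S -> y S p]
yyyyyySpppppp => yyyyyypppppp   [S -> ε]

S => ySp => yySpp => yyySppp => yyyySpppp => yyyyySppppp => yyyyyySpppppp => yyyyyypppppp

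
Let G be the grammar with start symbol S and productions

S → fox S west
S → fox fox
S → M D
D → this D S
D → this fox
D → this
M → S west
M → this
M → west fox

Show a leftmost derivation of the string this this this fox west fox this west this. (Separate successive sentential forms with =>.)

S => M D => S west D => M D west D => this D west D => this this D S west D => this this this fox S west D => this this this fox M D west D => this this this fox west fox D west D => this this this fox west fox this west D => this this this fox west fox this west this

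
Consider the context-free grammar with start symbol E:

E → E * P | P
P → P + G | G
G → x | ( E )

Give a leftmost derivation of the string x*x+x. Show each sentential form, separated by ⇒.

E ⇒ E*P ⇒ P*P ⇒ G*P ⇒ x*P ⇒ x*P+G ⇒ x*G+G ⇒ x*x+G ⇒ x*x+x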